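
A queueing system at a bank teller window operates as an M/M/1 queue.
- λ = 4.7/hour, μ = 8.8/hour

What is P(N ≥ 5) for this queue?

ρ = λ/μ = 4.7/8.8 = 0.5341
P(N ≥ n) = ρⁿ
P(N ≥ 5) = 0.5341^5
P(N ≥ 5) = 0.04346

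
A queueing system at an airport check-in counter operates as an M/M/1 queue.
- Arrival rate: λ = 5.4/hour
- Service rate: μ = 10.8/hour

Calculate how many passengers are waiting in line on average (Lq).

ρ = λ/μ = 5.4/10.8 = 0.5000
For M/M/1: Lq = λ²/(μ(μ-λ))
Lq = 29.16/(10.8 × 5.40)
Lq = 0.5000 passengers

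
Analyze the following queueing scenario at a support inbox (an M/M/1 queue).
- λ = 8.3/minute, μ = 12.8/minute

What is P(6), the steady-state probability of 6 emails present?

ρ = λ/μ = 8.3/12.8 = 0.6484
P(n) = (1-ρ)ρⁿ
P(6) = (1-0.6484) × 0.6484^6
P(6) = 0.3516 × 0.07431
P(6) = 0.02613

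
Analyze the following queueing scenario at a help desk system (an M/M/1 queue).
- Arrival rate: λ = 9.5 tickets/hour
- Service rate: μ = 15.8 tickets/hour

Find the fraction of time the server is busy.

Server utilization: ρ = λ/μ
ρ = 9.5/15.8 = 0.6013
The server is busy 60.13% of the time.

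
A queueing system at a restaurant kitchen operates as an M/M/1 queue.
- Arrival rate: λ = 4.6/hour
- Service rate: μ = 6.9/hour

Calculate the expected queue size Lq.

ρ = λ/μ = 4.6/6.9 = 0.6667
For M/M/1: Lq = λ²/(μ(μ-λ))
Lq = 21.16/(6.9 × 2.30)
Lq = 1.3333 orders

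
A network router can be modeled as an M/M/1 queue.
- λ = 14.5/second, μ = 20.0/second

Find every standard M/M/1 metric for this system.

Step 1: ρ = λ/μ = 14.5/20.0 = 0.7250
Step 2: L = λ/(μ-λ) = 14.5/5.50 = 2.6364
Step 3: Lq = λ²/(μ(μ-λ)) = 210.25/(20.0×5.50) = 1.9114
Step 4: W = 1/(μ-λ) = 1/5.50 = 0.18182
Step 5: Wq = λ/(μ(μ-λ)) = 14.5/(20.0×5.50) = 0.1318
Step 6: P(0) = 1-ρ = 0.2750
Verify: L = λW = 14.5×0.18182 = 2.6364 ✔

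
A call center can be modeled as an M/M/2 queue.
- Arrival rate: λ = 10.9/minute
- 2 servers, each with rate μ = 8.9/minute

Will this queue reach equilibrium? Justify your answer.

Stability requires ρ = λ/(cμ) < 1
ρ = 10.9/(2 × 8.9) = 10.9/17.80 = 0.6124
Since 0.6124 < 1, the system is STABLE.
The servers are busy 61.24% of the time.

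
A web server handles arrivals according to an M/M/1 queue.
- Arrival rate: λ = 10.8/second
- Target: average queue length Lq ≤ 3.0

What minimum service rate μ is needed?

For M/M/1: Lq = λ²/(μ(μ-λ))
Need Lq ≤ 3.0, i.e. μ(μ-λ) ≥ λ²/3.0
μ² - 10.8μ - 116.64/3.0 ≥ 0  →  μ² - 10.8μ - 38.8800 ≥ 0
Quadratic formula (positive root): μ = [λ + √(λ² + 4×38.8800)]/2
Discriminant: 116.64 + 4×38.8800 = 272.1600, √272.1600 = 16.4973
μ ≥ (10.8 + 16.4973)/2 = 13.6486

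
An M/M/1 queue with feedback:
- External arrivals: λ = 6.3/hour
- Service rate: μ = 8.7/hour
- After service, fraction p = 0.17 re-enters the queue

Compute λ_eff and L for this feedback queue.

Effective arrival rate: λ_eff = λ/(1-p) = 6.3/(1-0.17) = 6.3/0.83 = 7.59036
ρ = λ_eff/μ = 7.59036/8.7 = 0.872455
L = ρ/(1-ρ) = 0.872455/(1-0.872455) = 6.8404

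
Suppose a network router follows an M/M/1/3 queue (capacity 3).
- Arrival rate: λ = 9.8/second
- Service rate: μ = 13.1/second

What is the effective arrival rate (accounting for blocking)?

ρ = λ/μ = 9.8/13.1 = 0.7481
P₀ = (1-ρ)/(1-ρ^(K+1)) = (1-0.7481)/(1-0.7481^4) = 0.2519/0.6868 = 0.3668
P_K = P₀×ρ^K = 0.3668 × 0.7481^3 = 0.3668 × 0.4187 = 0.1536
λ_eff = λ(1-P_K) = 9.8 × (1 - 0.15356) = 9.8 × 0.84644 = 8.2951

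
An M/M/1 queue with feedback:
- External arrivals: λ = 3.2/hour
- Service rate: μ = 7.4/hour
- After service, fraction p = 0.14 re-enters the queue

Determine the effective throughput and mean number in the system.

Effective arrival rate: λ_eff = λ/(1-p) = 3.2/(1-0.14) = 3.2/0.86 = 3.72093
ρ = λ_eff/μ = 3.72093/7.4 = 0.50283
L = ρ/(1-ρ) = 0.50283/(1-0.50283) = 1.0114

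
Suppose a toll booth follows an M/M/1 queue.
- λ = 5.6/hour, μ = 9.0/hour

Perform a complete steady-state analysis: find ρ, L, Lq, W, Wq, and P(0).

Step 1: ρ = λ/μ = 5.6/9.0 = 0.6222
Step 2: L = λ/(μ-λ) = 5.6/3.40 = 1.6471
Step 3: Lq = λ²/(μ(μ-λ)) = 31.36/(9.0×3.40) = 1.0248
Step 4: W = 1/(μ-λ) = 1/3.40 = 0.29412
Step 5: Wq = λ/(μ(μ-λ)) = 5.6/(9.0×3.40) = 0.1830
Step 6: P(0) = 1-ρ = 0.3778
Verify: L = λW = 5.6×0.29412 = 1.6471 ✔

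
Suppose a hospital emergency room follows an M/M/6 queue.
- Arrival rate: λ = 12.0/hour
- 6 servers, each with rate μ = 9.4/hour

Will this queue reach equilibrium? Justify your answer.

Stability requires ρ = λ/(cμ) < 1
ρ = 12.0/(6 × 9.4) = 12.0/56.40 = 0.2128
Since 0.2128 < 1, the system is STABLE.
The servers are busy 21.28% of the time.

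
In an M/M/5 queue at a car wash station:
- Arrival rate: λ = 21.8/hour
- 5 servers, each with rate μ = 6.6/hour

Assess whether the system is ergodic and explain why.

Stability requires ρ = λ/(cμ) < 1
ρ = 21.8/(5 × 6.6) = 21.8/33.00 = 0.6606
Since 0.6606 < 1, the system is STABLE.
The servers are busy 66.06% of the time.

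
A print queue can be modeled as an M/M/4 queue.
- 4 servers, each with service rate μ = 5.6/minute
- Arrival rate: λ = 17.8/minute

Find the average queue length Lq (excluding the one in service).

Traffic intensity: ρ = λ/(cμ) = 17.8/(4×5.6) = 0.7946
Since ρ = 0.7946 < 1, system is stable.
Offered load a = λ/μ = cρ = 17.8/5.6 = 3.1786
P₀ = [ Σₙ₌₀^3 aⁿ/n! + a^4/(4!(1-ρ)) ]⁻¹
Σ = a^0/0! + a^1/1! + a^2/2! + a^3/3! = 1.00000 + 3.17857 + 5.05166 + 5.35235 = 14.5826
a^4/(4!(1-ρ)) = 102.0770/(24 × 0.205357) = 20.7113
P₀ = 1/(14.5826 + 20.7113) = 0.02833
Lq = P₀·a^4·ρ / (4!(1-ρ)²) = 0.028334 × 102.0770 × 0.79464 / (24 × 0.042172) = 2.2708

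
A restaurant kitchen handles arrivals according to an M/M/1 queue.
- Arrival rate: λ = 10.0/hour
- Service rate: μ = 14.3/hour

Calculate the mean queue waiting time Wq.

First, compute utilization: ρ = λ/μ = 10.0/14.3 = 0.6993
For M/M/1: Wq = λ/(μ(μ-λ))
Wq = 10.0/(14.3 × (14.3-10.0))
Wq = 10.0/(14.3 × 4.30)
Wq = 0.1626 hours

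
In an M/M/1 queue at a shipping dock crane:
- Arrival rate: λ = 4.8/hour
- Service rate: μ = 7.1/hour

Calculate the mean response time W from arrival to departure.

First, compute utilization: ρ = λ/μ = 4.8/7.1 = 0.6761
For M/M/1: W = 1/(μ-λ)
W = 1/(7.1-4.8) = 1/2.30
W = 0.4348 hours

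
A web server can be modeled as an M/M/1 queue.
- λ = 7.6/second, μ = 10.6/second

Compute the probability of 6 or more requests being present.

ρ = λ/μ = 7.6/10.6 = 0.71698
P(N ≥ n) = ρⁿ
P(N ≥ 6) = 0.71698^6
P(N ≥ 6) = 0.1358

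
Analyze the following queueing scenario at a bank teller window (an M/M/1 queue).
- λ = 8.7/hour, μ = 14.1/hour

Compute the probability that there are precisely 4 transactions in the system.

ρ = λ/μ = 8.7/14.1 = 0.6170
P(n) = (1-ρ)ρⁿ
P(4) = (1-0.6170) × 0.6170^4
P(4) = 0.383000 × 0.144924
P(4) = 0.05551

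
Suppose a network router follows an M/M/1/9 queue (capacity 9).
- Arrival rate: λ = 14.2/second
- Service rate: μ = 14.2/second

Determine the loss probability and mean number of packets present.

ρ = λ/μ = 14.2/14.2 = 1 exactly.
With ρ = 1 the usual (1-ρ)/(1-ρ^(K+1)) form is 0/0; instead every state 0..K is equally likely.
P₀ = 1/(K+1) = 1/10 = 0.1000
P_K = P₀×ρ^K = P₀ = 0.1000
Blocking probability P_9 = 0.1000 (10.00%)
L = K/2 = 9/2 = 4.5000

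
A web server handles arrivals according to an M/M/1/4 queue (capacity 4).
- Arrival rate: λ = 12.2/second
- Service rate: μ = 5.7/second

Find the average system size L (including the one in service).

ρ = λ/μ = 12.2/5.7 = 2.14035
P₀ = (1-ρ)/(1-ρ^(K+1)) = (1-2.14035)/(1-2.14035^5) = -1.1404/-43.9184 = 0.02597
P_K = P₀×ρ^K = 0.025965 × 2.14035^4 = 0.025965 × 20.9865 = 0.5449
L = ρ[1 - (K+1)ρ^K + Kρ^(K+1)] / [(1-ρ)(1-ρ^(K+1))]
L = 2.14035 × (1 - 5×20.9865 + 4×44.9184) / ((1 - 2.14035) × (1 - 44.9184)) = 3.2369 requests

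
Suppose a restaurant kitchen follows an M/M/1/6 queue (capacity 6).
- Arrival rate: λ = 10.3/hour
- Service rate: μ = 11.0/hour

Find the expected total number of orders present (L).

ρ = λ/μ = 10.3/11.0 = 0.93636
P₀ = (1-ρ)/(1-ρ^(K+1)) = (1-0.93636)/(1-0.93636^7) = 0.06364/0.3689 = 0.1725
P_K = P₀×ρ^K = 0.1725 × 0.93636^6 = 0.1725 × 0.6740 = 0.1163
L = ρ[1 - (K+1)ρ^K + Kρ^(K+1)] / [(1-ρ)(1-ρ^(K+1))]
L = 0.93636 × (1 - 7×0.673996 + 6×0.631103) / ((1 - 0.93636) × (1 - 0.631103)) = 2.7379 orders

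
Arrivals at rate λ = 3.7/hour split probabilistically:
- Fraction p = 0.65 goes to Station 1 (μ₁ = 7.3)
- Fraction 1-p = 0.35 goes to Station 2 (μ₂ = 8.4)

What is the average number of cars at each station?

Effective rates: λ₁ = 3.7×0.65 = 2.405, λ₂ = 3.7×0.35 = 1.295
Station 1: ρ₁ = 2.405/7.3 = 0.32945, L₁ = ρ₁/(1-ρ₁) = 0.32945/(1-0.32945) = 0.4913
Station 2: ρ₂ = 1.295/8.4 = 0.1542, L₂ = ρ₂/(1-ρ₂) = 0.1542/(1-0.1542) = 0.1823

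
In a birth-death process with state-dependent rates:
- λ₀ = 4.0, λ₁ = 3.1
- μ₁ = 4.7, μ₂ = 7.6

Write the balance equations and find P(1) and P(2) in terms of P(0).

Balance equations:
State 0: λ₀P₀ = μ₁P₁ → P₁ = (λ₀/μ₁)P₀ = (4.0/4.7)P₀ = 0.8511P₀
State 1: P₂ = (λ₀λ₁)/(μ₁μ₂)P₀ = (4.0×3.1)/(4.7×7.6)P₀ = 0.3471P₀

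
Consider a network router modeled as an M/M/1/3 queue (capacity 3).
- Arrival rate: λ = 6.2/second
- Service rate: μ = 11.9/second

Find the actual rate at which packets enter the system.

ρ = λ/μ = 6.2/11.9 = 0.5210
P₀ = (1-ρ)/(1-ρ^(K+1)) = (1-0.5210)/(1-0.5210^4) = 0.4790/0.9263 = 0.5171
P_K = P₀×ρ^K = 0.51710 × 0.5210^3 = 0.51710 × 0.14142 = 0.07313
λ_eff = λ(1-P_K) = 6.2 × (1 - 0.07313) = 6.2 × 0.92687 = 5.7466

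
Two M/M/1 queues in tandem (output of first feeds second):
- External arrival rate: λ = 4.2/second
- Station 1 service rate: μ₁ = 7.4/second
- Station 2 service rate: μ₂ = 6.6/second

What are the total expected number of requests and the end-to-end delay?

By Jackson's theorem, each station behaves as independent M/M/1.
Station 1: ρ₁ = 4.2/7.4 = 0.5676, L₁ = ρ₁/(1-ρ₁) = λ/(μ₁-λ) = 4.2/3.20 = 1.3125
Station 2: ρ₂ = 4.2/6.6 = 0.6364, L₂ = ρ₂/(1-ρ₂) = λ/(μ₂-λ) = 4.2/2.40 = 1.7500
Total: L = L₁ + L₂ = 1.3125 + 1.7500 = 3.0625
W = L/λ = 3.0625/4.2 = 0.7292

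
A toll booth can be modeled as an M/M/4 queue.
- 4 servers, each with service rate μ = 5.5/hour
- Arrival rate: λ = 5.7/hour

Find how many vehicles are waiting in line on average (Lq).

Traffic intensity: ρ = λ/(cμ) = 5.7/(4×5.5) = 0.2591
Since ρ = 0.2591 < 1, system is stable.
Offered load a = λ/μ = cρ = 5.7/5.5 = 1.0364
P₀ = [ Σₙ₌₀^3 aⁿ/n! + a^4/(4!(1-ρ)) ]⁻¹
Σ = a^0/0! + a^1/1! + a^2/2! + a^3/3! = 1.0000 + 1.0364 + 0.5370 + 0.1855 = 2.7589
a^4/(4!(1-ρ)) = 1.15358/(24 × 0.740909) = 0.06487
P₀ = 1/(2.7589 + 0.06487) = 0.3541
Lq = P₀·a^4·ρ / (4!(1-ρ)²) = 0.3541 × 1.1536 × 0.2591 / (24 × 0.5489) = 0.008034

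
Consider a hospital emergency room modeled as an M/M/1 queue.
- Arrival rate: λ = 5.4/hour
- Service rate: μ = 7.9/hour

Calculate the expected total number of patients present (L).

ρ = λ/μ = 5.4/7.9 = 0.6835
For M/M/1: L = λ/(μ-λ)
L = 5.4/(7.9-5.4) = 5.4/2.50
L = 2.1600 patients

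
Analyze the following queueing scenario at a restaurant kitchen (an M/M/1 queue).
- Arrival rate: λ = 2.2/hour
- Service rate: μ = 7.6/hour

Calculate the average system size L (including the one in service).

ρ = λ/μ = 2.2/7.6 = 0.2895
For M/M/1: L = λ/(μ-λ)
L = 2.2/(7.6-2.2) = 2.2/5.40
L = 0.4074 orders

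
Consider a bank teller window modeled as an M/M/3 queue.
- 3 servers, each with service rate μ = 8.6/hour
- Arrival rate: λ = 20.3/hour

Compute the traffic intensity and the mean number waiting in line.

Traffic intensity: ρ = λ/(cμ) = 20.3/(3×8.6) = 0.7868
Since ρ = 0.7868 < 1, system is stable.
Offered load a = λ/μ = cρ = 20.3/8.6 = 2.3605
P₀ = [ Σₙ₌₀^2 aⁿ/n! + a^3/(3!(1-ρ)) ]⁻¹
Σ = a^0/0! + a^1/1! + a^2/2! = 1.0000 + 2.3605 + 2.7859 = 6.1464
a^3/(3!(1-ρ)) = 13.1520/(6 × 0.213178) = 10.2825
P₀ = 1/(6.1464 + 10.2825) = 0.06087
Lq = P₀·a^3·ρ / (3!(1-ρ)²) = 0.060869 × 13.1520 × 0.78682 / (6 × 0.045445) = 2.3101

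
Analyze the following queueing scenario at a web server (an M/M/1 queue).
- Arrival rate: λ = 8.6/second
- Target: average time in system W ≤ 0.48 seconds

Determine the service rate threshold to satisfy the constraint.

For M/M/1: W = 1/(μ-λ)
Need W ≤ 0.48, so 1/(μ-λ) ≤ 0.48
μ - λ ≥ 1/0.48 = 2.0833
μ ≥ 8.6 + 2.0833 = 10.6833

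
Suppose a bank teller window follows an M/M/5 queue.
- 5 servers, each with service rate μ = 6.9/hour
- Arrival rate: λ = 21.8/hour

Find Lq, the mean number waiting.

Traffic intensity: ρ = λ/(cμ) = 21.8/(5×6.9) = 0.6319
Since ρ = 0.6319 < 1, system is stable.
Offered load a = λ/μ = cρ = 21.8/6.9 = 3.1594
P₀ = [ Σₙ₌₀^4 aⁿ/n! + a^5/(5!(1-ρ)) ]⁻¹
Σ = a^0/0! + a^1/1! + a^2/2! + a^3/3! + a^4/4! = 1.0000 + 3.1594 + 4.9910 + 5.2562 + 4.1516 = 18.5582
a^5/(5!(1-ρ)) = 314.8017/(120 × 0.368116) = 7.1264
P₀ = 1/(18.5582 + 7.1264) = 0.03893
Lq = P₀·a^5·ρ / (5!(1-ρ)²) = 0.03893 × 314.8017 × 0.6319 / (120 × 0.1355) = 0.4763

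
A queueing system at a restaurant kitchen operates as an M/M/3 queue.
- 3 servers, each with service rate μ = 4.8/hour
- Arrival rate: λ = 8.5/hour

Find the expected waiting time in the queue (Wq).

Traffic intensity: ρ = λ/(cμ) = 8.5/(3×4.8) = 0.5903
Since ρ = 0.5903 < 1, system is stable.
Offered load a = λ/μ = cρ = 8.5/4.8 = 1.7708
P₀ = [ Σₙ₌₀^2 aⁿ/n! + a^3/(3!(1-ρ)) ]⁻¹
Σ = a^0/0! + a^1/1! + a^2/2! = 1.00000 + 1.77083 + 1.56793 = 4.3388
a^3/(3!(1-ρ)) = 5.5531/(6 × 0.40972) = 2.2589
P₀ = 1/(4.3388 + 2.2589) = 0.1516
Lq = P₀·a^3·ρ / (3!(1-ρ)²) = 0.1516 × 5.5531 × 0.5903 / (6 × 0.1679) = 0.4933
Wq = Lq/λ = 0.49325/8.5 = 0.05803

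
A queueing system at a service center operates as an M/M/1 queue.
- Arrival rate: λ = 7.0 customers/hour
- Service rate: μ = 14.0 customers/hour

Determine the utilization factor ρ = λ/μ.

Server utilization: ρ = λ/μ
ρ = 7.0/14.0 = 0.5000
The server is busy 50.00% of the time.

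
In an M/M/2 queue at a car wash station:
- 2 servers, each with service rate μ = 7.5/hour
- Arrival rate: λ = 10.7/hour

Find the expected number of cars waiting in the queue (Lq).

Traffic intensity: ρ = λ/(cμ) = 10.7/(2×7.5) = 0.7133
Since ρ = 0.7133 < 1, system is stable.
Offered load a = λ/μ = cρ = 10.7/7.5 = 1.4267
P₀ = [ Σₙ₌₀^1 aⁿ/n! + a^2/(2!(1-ρ)) ]⁻¹
Σ = a^0/0! + a^1/1! = 1.0000 + 1.4267 = 2.4267
a^2/(2!(1-ρ)) = 2.0354/(2 × 0.28667) = 3.5501
P₀ = 1/(2.4267 + 3.5501) = 0.1673
Lq = P₀·a^2·ρ / (2!(1-ρ)²) = 0.167315 × 2.03538 × 0.713333 / (2 × 0.0821778) = 1.4780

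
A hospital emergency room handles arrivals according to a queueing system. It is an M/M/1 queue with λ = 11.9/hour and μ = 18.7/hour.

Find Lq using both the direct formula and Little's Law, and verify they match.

Method 1 (direct): Lq = λ²/(μ(μ-λ)) = 141.61/(18.7 × 6.80) = 1.1136

Method 2 (Little's Law):
W = 1/(μ-λ) = 1/6.80 = 0.14706
Wq = W - 1/μ = 0.14706 - 0.053476 = 0.09358
Lq = λWq = 11.9 × 0.09358 = 1.1136 ✔ (matches Method 1)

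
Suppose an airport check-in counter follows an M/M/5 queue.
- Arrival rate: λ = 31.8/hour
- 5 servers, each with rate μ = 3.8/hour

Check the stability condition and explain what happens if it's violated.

Stability requires ρ = λ/(cμ) < 1
ρ = 31.8/(5 × 3.8) = 31.8/19.00 = 1.6737
Since 1.6737 ≥ 1, the system is UNSTABLE.
Need c > λ/μ = 31.8/3.8 = 8.37.
Minimum servers needed: c = 9.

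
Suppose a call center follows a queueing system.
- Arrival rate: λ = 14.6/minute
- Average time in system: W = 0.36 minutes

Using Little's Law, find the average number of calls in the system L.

Little's Law: L = λW
L = 14.6 × 0.36 = 5.2560 calls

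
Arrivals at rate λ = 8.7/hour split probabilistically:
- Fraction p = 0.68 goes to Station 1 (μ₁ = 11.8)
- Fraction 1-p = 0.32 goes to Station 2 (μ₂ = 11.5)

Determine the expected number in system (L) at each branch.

Effective rates: λ₁ = 8.7×0.68 = 5.916, λ₂ = 8.7×0.32 = 2.784
Station 1: ρ₁ = 5.916/11.8 = 0.501356, L₁ = ρ₁/(1-ρ₁) = 0.501356/(1-0.501356) = 1.0054
Station 2: ρ₂ = 2.784/11.5 = 0.2421, L₂ = ρ₂/(1-ρ₂) = 0.2421/(1-0.2421) = 0.3194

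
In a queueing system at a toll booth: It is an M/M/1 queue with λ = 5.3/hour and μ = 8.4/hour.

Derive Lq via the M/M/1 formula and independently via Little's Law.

Method 1 (direct): Lq = λ²/(μ(μ-λ)) = 28.09/(8.4 × 3.10) = 1.0787

Method 2 (Little's Law):
W = 1/(μ-λ) = 1/3.10 = 0.32258
Wq = W - 1/μ = 0.32258 - 0.11905 = 0.20353
Lq = λWq = 5.3 × 0.20353 = 1.0787 ✔ (matches Method 1)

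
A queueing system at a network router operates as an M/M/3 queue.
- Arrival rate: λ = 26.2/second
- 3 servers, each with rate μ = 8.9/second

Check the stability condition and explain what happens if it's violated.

Stability requires ρ = λ/(cμ) < 1
ρ = 26.2/(3 × 8.9) = 26.2/26.70 = 0.9813
Since 0.9813 < 1, the system is STABLE.
The servers are busy 98.13% of the time.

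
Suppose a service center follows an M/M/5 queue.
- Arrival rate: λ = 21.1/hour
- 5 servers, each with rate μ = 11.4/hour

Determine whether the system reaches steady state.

Stability requires ρ = λ/(cμ) < 1
ρ = 21.1/(5 × 11.4) = 21.1/57.00 = 0.3702
Since 0.3702 < 1, the system is STABLE.
The servers are busy 37.02% of the time.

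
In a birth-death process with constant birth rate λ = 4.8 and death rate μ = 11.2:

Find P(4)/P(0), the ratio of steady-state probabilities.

For constant rates: P(n)/P(0) = (λ/μ)^n
P(4)/P(0) = (4.8/11.2)^4 = 0.4286^4 = 0.03374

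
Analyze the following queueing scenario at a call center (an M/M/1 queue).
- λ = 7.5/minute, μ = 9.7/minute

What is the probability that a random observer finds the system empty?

ρ = λ/μ = 7.5/9.7 = 0.7732
P(0) = 1 - ρ = 1 - 0.7732 = 0.2268
The server is idle 22.68% of the time.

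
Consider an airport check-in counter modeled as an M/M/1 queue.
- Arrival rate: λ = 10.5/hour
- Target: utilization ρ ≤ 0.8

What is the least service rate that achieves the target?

ρ = λ/μ, so μ = λ/ρ
μ ≥ 10.5/0.8 = 13.1250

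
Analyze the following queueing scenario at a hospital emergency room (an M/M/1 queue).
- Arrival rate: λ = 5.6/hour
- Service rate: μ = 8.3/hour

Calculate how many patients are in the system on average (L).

ρ = λ/μ = 5.6/8.3 = 0.6747
For M/M/1: L = λ/(μ-λ)
L = 5.6/(8.3-5.6) = 5.6/2.70
L = 2.0741 patients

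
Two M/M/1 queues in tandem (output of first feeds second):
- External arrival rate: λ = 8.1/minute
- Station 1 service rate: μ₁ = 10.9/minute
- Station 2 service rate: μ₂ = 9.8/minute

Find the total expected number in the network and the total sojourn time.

By Jackson's theorem, each station behaves as independent M/M/1.
Station 1: ρ₁ = 8.1/10.9 = 0.7431, L₁ = ρ₁/(1-ρ₁) = λ/(μ₁-λ) = 8.1/2.80 = 2.8929
Station 2: ρ₂ = 8.1/9.8 = 0.8265, L₂ = ρ₂/(1-ρ₂) = λ/(μ₂-λ) = 8.1/1.70 = 4.7647
Total: L = L₁ + L₂ = 2.8929 + 4.7647 = 7.6576
W = L/λ = 7.6576/8.1 = 0.9454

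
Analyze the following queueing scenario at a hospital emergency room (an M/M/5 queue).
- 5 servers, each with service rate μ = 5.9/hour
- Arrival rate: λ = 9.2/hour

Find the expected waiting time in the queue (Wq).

Traffic intensity: ρ = λ/(cμ) = 9.2/(5×5.9) = 0.3119
Since ρ = 0.3119 < 1, system is stable.
Offered load a = λ/μ = cρ = 9.2/5.9 = 1.5593
P₀ = [ Σₙ₌₀^4 aⁿ/n! + a^5/(5!(1-ρ)) ]⁻¹
Σ = a^0/0! + a^1/1! + a^2/2! + a^3/3! + a^4/4! = 1.00000 + 1.55932 + 1.21574 + 0.631911 + 0.246338 = 4.6533
a^5/(5!(1-ρ)) = 9.2189/(120 × 0.6881) = 0.1116
P₀ = 1/(4.6533 + 0.1116) = 0.2099
Lq = P₀·a^5·ρ / (5!(1-ρ)²) = 0.2099 × 9.2189 × 0.3119 / (120 × 0.4735) = 0.01062
Wq = Lq/λ = 0.01062/9.2 = 0.001154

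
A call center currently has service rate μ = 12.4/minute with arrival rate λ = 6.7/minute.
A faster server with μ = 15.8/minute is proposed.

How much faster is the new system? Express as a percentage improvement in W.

System 1: ρ₁ = 6.7/12.4 = 0.5403, W₁ = 1/(12.4-6.7) = 0.17544
System 2: ρ₂ = 6.7/15.8 = 0.4241, W₂ = 1/(15.8-6.7) = 0.10989
Improvement: (W₁-W₂)/W₁ = (0.17544-0.10989)/0.17544 = 37.36%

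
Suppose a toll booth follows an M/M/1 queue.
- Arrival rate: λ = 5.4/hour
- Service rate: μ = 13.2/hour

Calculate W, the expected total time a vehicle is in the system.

First, compute utilization: ρ = λ/μ = 5.4/13.2 = 0.4091
For M/M/1: W = 1/(μ-λ)
W = 1/(13.2-5.4) = 1/7.80
W = 0.1282 hours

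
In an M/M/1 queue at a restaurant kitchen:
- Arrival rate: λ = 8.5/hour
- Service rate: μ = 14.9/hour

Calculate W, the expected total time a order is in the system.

First, compute utilization: ρ = λ/μ = 8.5/14.9 = 0.5705
For M/M/1: W = 1/(μ-λ)
W = 1/(14.9-8.5) = 1/6.40
W = 0.1562 hours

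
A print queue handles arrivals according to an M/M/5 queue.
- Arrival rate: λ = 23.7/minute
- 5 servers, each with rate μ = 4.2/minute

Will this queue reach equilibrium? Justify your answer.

Stability requires ρ = λ/(cμ) < 1
ρ = 23.7/(5 × 4.2) = 23.7/21.00 = 1.1286
Since 1.1286 ≥ 1, the system is UNSTABLE.
Need c > λ/μ = 23.7/4.2 = 5.64.
Minimum servers needed: c = 6.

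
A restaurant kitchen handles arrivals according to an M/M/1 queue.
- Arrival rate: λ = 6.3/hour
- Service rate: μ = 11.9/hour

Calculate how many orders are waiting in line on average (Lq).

ρ = λ/μ = 6.3/11.9 = 0.5294
For M/M/1: Lq = λ²/(μ(μ-λ))
Lq = 39.69/(11.9 × 5.60)
Lq = 0.5956 orders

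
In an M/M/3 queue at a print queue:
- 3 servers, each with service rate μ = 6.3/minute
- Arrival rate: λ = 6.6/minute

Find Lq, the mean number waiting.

Traffic intensity: ρ = λ/(cμ) = 6.6/(3×6.3) = 0.3492
Since ρ = 0.3492 < 1, system is stable.
Offered load a = λ/μ = cρ = 6.6/6.3 = 1.0476
P₀ = [ Σₙ₌₀^2 aⁿ/n! + a^3/(3!(1-ρ)) ]⁻¹
Σ = a^0/0! + a^1/1! + a^2/2! = 1.0000 + 1.0476 + 0.5488 = 2.5964
a^3/(3!(1-ρ)) = 1.1498/(6 × 0.6508) = 0.2945
P₀ = 1/(2.5964 + 0.2945) = 0.3459
Lq = P₀·a^3·ρ / (3!(1-ρ)²) = 0.3459 × 1.1498 × 0.3492 / (6 × 0.4235) = 0.05466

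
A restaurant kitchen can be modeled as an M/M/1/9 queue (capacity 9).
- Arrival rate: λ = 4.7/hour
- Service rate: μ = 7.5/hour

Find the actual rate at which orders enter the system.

ρ = λ/μ = 4.7/7.5 = 0.62667
P₀ = (1-ρ)/(1-ρ^(K+1)) = (1-0.62667)/(1-0.62667^10) = 0.373330/0.990659 = 0.3769
P_K = P₀×ρ^K = 0.37685 × 0.62667^9 = 0.37685 × 0.014906 = 0.005617
λ_eff = λ(1-P_K) = 4.7 × (1 - 0.005617) = 4.7 × 0.99438 = 4.6736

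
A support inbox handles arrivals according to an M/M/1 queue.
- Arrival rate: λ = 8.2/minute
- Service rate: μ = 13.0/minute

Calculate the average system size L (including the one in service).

ρ = λ/μ = 8.2/13.0 = 0.6308
For M/M/1: L = λ/(μ-λ)
L = 8.2/(13.0-8.2) = 8.2/4.80
L = 1.7083 emails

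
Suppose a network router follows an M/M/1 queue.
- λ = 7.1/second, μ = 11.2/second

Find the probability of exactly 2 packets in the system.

ρ = λ/μ = 7.1/11.2 = 0.6339
P(n) = (1-ρ)ρⁿ
P(2) = (1-0.6339) × 0.6339^2
P(2) = 0.3661 × 0.4018
P(2) = 0.1471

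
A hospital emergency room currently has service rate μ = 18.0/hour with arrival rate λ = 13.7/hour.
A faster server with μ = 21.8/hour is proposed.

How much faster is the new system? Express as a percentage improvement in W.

System 1: ρ₁ = 13.7/18.0 = 0.7611, W₁ = 1/(18.0-13.7) = 0.23256
System 2: ρ₂ = 13.7/21.8 = 0.6284, W₂ = 1/(21.8-13.7) = 0.12346
Improvement: (W₁-W₂)/W₁ = (0.23256-0.12346)/0.23256 = 46.91%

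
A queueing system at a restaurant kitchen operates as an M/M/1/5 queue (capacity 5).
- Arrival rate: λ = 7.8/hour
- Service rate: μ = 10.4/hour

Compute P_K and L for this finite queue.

ρ = λ/μ = 7.8/10.4 = 0.7500
P₀ = (1-ρ)/(1-ρ^(K+1)) = (1-0.7500)/(1-0.7500^6) = 0.2500/0.8220 = 0.3041
P_K = P₀×ρ^K = 0.30413 × 0.7500^5 = 0.30413 × 0.23730 = 0.07217
Blocking probability P_5 = 0.07217 (7.22%)
L = ρ[1 - (K+1)ρ^K + Kρ^(K+1)] / [(1-ρ)(1-ρ^(K+1))]
L = 0.7500 × (1 - 6×0.237305 + 5×0.177979) / ((1 - 0.7500) × (1 - 0.177979)) = 1.7009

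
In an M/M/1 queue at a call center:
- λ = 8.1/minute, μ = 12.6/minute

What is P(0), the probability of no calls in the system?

ρ = λ/μ = 8.1/12.6 = 0.6429
P(0) = 1 - ρ = 1 - 0.6429 = 0.3571
The server is idle 35.71% of the time.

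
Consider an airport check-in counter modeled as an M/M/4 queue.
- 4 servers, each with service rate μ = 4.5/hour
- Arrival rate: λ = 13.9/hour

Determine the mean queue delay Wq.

Traffic intensity: ρ = λ/(cμ) = 13.9/(4×4.5) = 0.7722
Since ρ = 0.7722 < 1, system is stable.
Offered load a = λ/μ = cρ = 13.9/4.5 = 3.0889
P₀ = [ Σₙ₌₀^3 aⁿ/n! + a^4/(4!(1-ρ)) ]⁻¹
Σ = a^0/0! + a^1/1! + a^2/2! + a^3/3! = 1.0000 + 3.0889 + 4.7706 + 4.9120 = 13.7715
a^4/(4!(1-ρ)) = 91.0352/(24 × 0.227778) = 16.6528
P₀ = 1/(13.7715 + 16.6528) = 0.03287
Lq = P₀·a^4·ρ / (4!(1-ρ)²) = 0.032869 × 91.0352 × 0.77222 / (24 × 0.051883) = 1.8557
Wq = Lq/λ = 1.8557/13.9 = 0.1335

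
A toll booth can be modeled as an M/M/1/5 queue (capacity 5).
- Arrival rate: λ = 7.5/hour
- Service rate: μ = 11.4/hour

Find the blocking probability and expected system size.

ρ = λ/μ = 7.5/11.4 = 0.65789
P₀ = (1-ρ)/(1-ρ^(K+1)) = (1-0.65789)/(1-0.65789^6) = 0.3421/0.9189 = 0.3723
P_K = P₀×ρ^K = 0.37230 × 0.65789^5 = 0.37230 × 0.12324 = 0.04588
Blocking probability P_5 = 0.04588 (4.59%)
L = ρ[1 - (K+1)ρ^K + Kρ^(K+1)] / [(1-ρ)(1-ρ^(K+1))]
L = 0.65789 × (1 - 6×0.123244 + 5×0.0810811) / ((1 - 0.65789) × (1 - 0.0810811)) = 1.3936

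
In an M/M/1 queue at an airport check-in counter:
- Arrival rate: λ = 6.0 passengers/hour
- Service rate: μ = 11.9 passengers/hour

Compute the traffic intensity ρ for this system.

Server utilization: ρ = λ/μ
ρ = 6.0/11.9 = 0.5042
The server is busy 50.42% of the time.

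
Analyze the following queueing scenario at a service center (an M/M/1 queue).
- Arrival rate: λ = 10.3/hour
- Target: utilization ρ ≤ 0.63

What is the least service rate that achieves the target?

ρ = λ/μ, so μ = λ/ρ
μ ≥ 10.3/0.63 = 16.3492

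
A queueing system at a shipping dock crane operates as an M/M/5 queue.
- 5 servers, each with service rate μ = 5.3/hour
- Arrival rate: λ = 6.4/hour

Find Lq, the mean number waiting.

Traffic intensity: ρ = λ/(cμ) = 6.4/(5×5.3) = 0.2415
Since ρ = 0.2415 < 1, system is stable.
Offered load a = λ/μ = cρ = 6.4/5.3 = 1.2075
P₀ = [ Σₙ₌₀^4 aⁿ/n! + a^5/(5!(1-ρ)) ]⁻¹
Σ = a^0/0! + a^1/1! + a^2/2! + a^3/3! + a^4/4! = 1.0000 + 1.2075 + 0.7291 + 0.2935 + 0.08859 = 3.3187
a^5/(5!(1-ρ)) = 2.5676/(120 × 0.7585) = 0.02821
P₀ = 1/(3.3187 + 0.02821) = 0.2988
Lq = P₀·a^5·ρ / (5!(1-ρ)²) = 0.2988 × 2.5676 × 0.2415 / (120 × 0.5753) = 0.002684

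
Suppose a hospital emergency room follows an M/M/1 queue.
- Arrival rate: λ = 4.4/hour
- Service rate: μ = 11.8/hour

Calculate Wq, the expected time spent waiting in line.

First, compute utilization: ρ = λ/μ = 4.4/11.8 = 0.3729
For M/M/1: Wq = λ/(μ(μ-λ))
Wq = 4.4/(11.8 × (11.8-4.4))
Wq = 4.4/(11.8 × 7.40)
Wq = 0.05039 hours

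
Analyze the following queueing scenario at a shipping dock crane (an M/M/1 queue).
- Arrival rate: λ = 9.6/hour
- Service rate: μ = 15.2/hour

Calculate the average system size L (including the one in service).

ρ = λ/μ = 9.6/15.2 = 0.6316
For M/M/1: L = λ/(μ-λ)
L = 9.6/(15.2-9.6) = 9.6/5.60
L = 1.7143 containers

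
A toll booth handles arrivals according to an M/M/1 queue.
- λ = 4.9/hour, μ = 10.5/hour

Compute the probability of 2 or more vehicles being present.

ρ = λ/μ = 4.9/10.5 = 0.4667
P(N ≥ n) = ρⁿ
P(N ≥ 2) = 0.4667^2
P(N ≥ 2) = 0.2178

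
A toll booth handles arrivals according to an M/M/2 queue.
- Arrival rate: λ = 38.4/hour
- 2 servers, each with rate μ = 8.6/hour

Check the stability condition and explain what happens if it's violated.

Stability requires ρ = λ/(cμ) < 1
ρ = 38.4/(2 × 8.6) = 38.4/17.20 = 2.2326
Since 2.2326 ≥ 1, the system is UNSTABLE.
Need c > λ/μ = 38.4/8.6 = 4.47.
Minimum servers needed: c = 5.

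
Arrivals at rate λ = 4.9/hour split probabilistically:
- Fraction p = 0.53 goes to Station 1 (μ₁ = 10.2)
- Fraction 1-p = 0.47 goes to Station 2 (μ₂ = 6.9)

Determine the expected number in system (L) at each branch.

Effective rates: λ₁ = 4.9×0.53 = 2.597, λ₂ = 4.9×0.47 = 2.303
Station 1: ρ₁ = 2.597/10.2 = 0.2546, L₁ = ρ₁/(1-ρ₁) = 0.2546/(1-0.2546) = 0.3416
Station 2: ρ₂ = 2.303/6.9 = 0.33377, L₂ = ρ₂/(1-ρ₂) = 0.33377/(1-0.33377) = 0.5010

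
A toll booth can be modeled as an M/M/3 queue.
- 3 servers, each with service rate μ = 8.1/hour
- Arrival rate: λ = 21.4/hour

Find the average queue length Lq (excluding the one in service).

Traffic intensity: ρ = λ/(cμ) = 21.4/(3×8.1) = 0.8807
Since ρ = 0.8807 < 1, system is stable.
Offered load a = λ/μ = cρ = 21.4/8.1 = 2.6420
P₀ = [ Σₙ₌₀^2 aⁿ/n! + a^3/(3!(1-ρ)) ]⁻¹
Σ = a^0/0! + a^1/1! + a^2/2! = 1.0000 + 2.6420 + 3.4900 = 7.1320
a^3/(3!(1-ρ)) = 18.4411/(6 × 0.119342) = 25.7539
P₀ = 1/(7.1320 + 25.7539) = 0.03041
Lq = P₀·a^3·ρ / (3!(1-ρ)²) = 0.0304082 × 18.4411 × 0.880658 / (6 × 0.0142424) = 5.7790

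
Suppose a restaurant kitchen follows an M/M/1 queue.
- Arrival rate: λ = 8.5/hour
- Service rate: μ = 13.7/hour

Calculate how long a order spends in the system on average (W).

First, compute utilization: ρ = λ/μ = 8.5/13.7 = 0.6204
For M/M/1: W = 1/(μ-λ)
W = 1/(13.7-8.5) = 1/5.20
W = 0.1923 hours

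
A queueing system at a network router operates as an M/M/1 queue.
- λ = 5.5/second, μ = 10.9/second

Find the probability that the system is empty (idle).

ρ = λ/μ = 5.5/10.9 = 0.5046
P(0) = 1 - ρ = 1 - 0.5046 = 0.4954
The server is idle 49.54% of the time.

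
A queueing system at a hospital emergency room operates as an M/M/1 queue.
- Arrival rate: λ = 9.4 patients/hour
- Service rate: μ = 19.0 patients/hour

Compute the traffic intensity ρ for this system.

Server utilization: ρ = λ/μ
ρ = 9.4/19.0 = 0.4947
The server is busy 49.47% of the time.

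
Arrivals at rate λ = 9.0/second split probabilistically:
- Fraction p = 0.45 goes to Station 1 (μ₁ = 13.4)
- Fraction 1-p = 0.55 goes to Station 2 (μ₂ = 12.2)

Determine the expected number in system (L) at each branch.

Effective rates: λ₁ = 9.0×0.45 = 4.05, λ₂ = 9.0×0.55 = 4.95
Station 1: ρ₁ = 4.05/13.4 = 0.30224, L₁ = ρ₁/(1-ρ₁) = 0.30224/(1-0.30224) = 0.4332
Station 2: ρ₂ = 4.95/12.2 = 0.40574, L₂ = ρ₂/(1-ρ₂) = 0.40574/(1-0.40574) = 0.6828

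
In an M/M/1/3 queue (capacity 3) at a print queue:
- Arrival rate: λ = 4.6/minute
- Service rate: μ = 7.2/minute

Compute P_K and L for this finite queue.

ρ = λ/μ = 4.6/7.2 = 0.6389
P₀ = (1-ρ)/(1-ρ^(K+1)) = (1-0.6389)/(1-0.6389^4) = 0.3611/0.8334 = 0.4333
P_K = P₀×ρ^K = 0.4333 × 0.6389^3 = 0.4333 × 0.2608 = 0.1130
Blocking probability P_3 = 0.1130 (11.30%)
L = ρ[1 - (K+1)ρ^K + Kρ^(K+1)] / [(1-ρ)(1-ρ^(K+1))]
L = 0.6389 × (1 - 4×0.26079 + 3×0.16662) / ((1 - 0.6389) × (1 - 0.16662)) = 0.9696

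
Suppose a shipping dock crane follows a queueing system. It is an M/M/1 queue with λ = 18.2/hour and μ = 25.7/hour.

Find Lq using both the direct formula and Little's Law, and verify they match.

Method 1 (direct): Lq = λ²/(μ(μ-λ)) = 331.24/(25.7 × 7.50) = 1.7185

Method 2 (Little's Law):
W = 1/(μ-λ) = 1/7.50 = 0.133333
Wq = W - 1/μ = 0.133333 - 0.0389105 = 0.094423
Lq = λWq = 18.2 × 0.094423 = 1.7185 ✔ (matches Method 1)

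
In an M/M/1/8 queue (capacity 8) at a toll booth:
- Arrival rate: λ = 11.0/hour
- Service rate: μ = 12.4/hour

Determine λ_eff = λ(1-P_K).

ρ = λ/μ = 11.0/12.4 = 0.887097
P₀ = (1-ρ)/(1-ρ^(K+1)) = (1-0.887097)/(1-0.887097^9) = 0.1129/0.6598 = 0.1711
P_K = P₀×ρ^K = 0.1711 × 0.887097^8 = 0.1711 × 0.3835 = 0.06562
λ_eff = λ(1-P_K) = 11.0 × (1 - 0.065624) = 11.0 × 0.934376 = 10.2781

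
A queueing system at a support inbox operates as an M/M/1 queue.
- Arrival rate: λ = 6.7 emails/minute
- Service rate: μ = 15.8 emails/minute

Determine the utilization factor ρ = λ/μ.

Server utilization: ρ = λ/μ
ρ = 6.7/15.8 = 0.4241
The server is busy 42.41% of the time.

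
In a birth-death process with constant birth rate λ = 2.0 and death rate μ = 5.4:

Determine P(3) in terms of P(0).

For constant rates: P(n)/P(0) = (λ/μ)^n
P(3)/P(0) = (2.0/5.4)^3 = 0.37037^3 = 0.05081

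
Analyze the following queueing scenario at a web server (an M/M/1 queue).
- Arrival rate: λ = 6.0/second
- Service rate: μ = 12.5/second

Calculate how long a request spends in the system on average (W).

First, compute utilization: ρ = λ/μ = 6.0/12.5 = 0.4800
For M/M/1: W = 1/(μ-λ)
W = 1/(12.5-6.0) = 1/6.50
W = 0.1538 seconds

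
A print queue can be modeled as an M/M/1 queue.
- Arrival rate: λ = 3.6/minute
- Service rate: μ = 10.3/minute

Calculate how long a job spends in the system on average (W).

First, compute utilization: ρ = λ/μ = 3.6/10.3 = 0.3495
For M/M/1: W = 1/(μ-λ)
W = 1/(10.3-3.6) = 1/6.70
W = 0.1493 minutes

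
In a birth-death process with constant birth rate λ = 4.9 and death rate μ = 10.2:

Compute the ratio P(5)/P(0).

For constant rates: P(n)/P(0) = (λ/μ)^n
P(5)/P(0) = (4.9/10.2)^5 = 0.48039^5 = 0.02558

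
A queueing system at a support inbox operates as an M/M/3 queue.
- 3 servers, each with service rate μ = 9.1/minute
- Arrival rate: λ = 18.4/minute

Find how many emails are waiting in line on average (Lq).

Traffic intensity: ρ = λ/(cμ) = 18.4/(3×9.1) = 0.6740
Since ρ = 0.6740 < 1, system is stable.
Offered load a = λ/μ = cρ = 18.4/9.1 = 2.0220
P₀ = [ Σₙ₌₀^2 aⁿ/n! + a^3/(3!(1-ρ)) ]⁻¹
Σ = a^0/0! + a^1/1! + a^2/2! = 1.0000 + 2.0220 + 2.0442 = 5.0662
a^3/(3!(1-ρ)) = 8.26665/(6 × 0.326007) = 4.2262
P₀ = 1/(5.0662 + 4.2262) = 0.1076
Lq = P₀·a^3·ρ / (3!(1-ρ)²) = 0.10762 × 8.2666 × 0.67399 / (6 × 0.10628) = 0.9403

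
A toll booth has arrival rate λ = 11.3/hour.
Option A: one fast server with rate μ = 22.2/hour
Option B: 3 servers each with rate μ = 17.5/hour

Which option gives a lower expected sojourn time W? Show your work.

Option A: single server μ = 22.2 (M/M/1)
  ρ_A = 11.3/22.2 = 0.5090
  W_A = 1/(μ-λ) = 1/(22.2-11.3) = 1/10.90 = 0.09174

Option B: 3 servers μ = 17.5 (M/M/3)
  ρ_B = λ/(cμ) = 11.3/(3×17.5) = 0.2152
  Offered load a = λ/μ = cρ = 11.3/17.5 = 0.6457
  P₀ = [ Σₙ₌₀^2 aⁿ/n! + a^3/(3!(1-ρ)) ]⁻¹
  Σ = a^0/0! + a^1/1! + a^2/2! = 1.0000 + 0.6457 + 0.2085 = 1.8542
  a^3/(3!(1-ρ)) = 0.26923/(6 × 0.78476) = 0.05718
  P₀ = 1/(1.8542 + 0.05718) = 0.5232
  Lq = P₀·a^3·ρ / (3!(1-ρ)²) = 0.52319 × 0.26923 × 0.21524 / (6 × 0.61585) = 0.008205
  Wq_B = Lq/λ = 0.008205/11.3 = 0.0007261
  W_B = Wq_B + 1/μ = 0.0007261 + 0.05714 = 0.05787

Since W_B = 0.05787 < W_A = 0.09174, Option B (multiple servers) has the shorter time in system.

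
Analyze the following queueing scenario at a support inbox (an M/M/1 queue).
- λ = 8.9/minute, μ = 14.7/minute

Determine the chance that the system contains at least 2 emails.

ρ = λ/μ = 8.9/14.7 = 0.60544
P(N ≥ n) = ρⁿ
P(N ≥ 2) = 0.60544^2
P(N ≥ 2) = 0.3666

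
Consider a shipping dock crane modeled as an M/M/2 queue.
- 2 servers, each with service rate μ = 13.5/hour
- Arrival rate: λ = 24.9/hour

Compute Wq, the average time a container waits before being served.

Traffic intensity: ρ = λ/(cμ) = 24.9/(2×13.5) = 0.9222
Since ρ = 0.9222 < 1, system is stable.
Offered load a = λ/μ = cρ = 24.9/13.5 = 1.8444
P₀ = [ Σₙ₌₀^1 aⁿ/n! + a^2/(2!(1-ρ)) ]⁻¹
Σ = a^0/0! + a^1/1! = 1.0000 + 1.8444 = 2.8444
a^2/(2!(1-ρ)) = 3.401975/(2 × 0.07777778) = 21.8698
P₀ = 1/(2.8444 + 21.8698) = 0.04046
Lq = P₀·a^2·ρ / (2!(1-ρ)²) = 0.0404624 × 3.40198 × 0.922222 / (2 × 0.00604938) = 10.4925
Wq = Lq/λ = 10.4925/24.9 = 0.4214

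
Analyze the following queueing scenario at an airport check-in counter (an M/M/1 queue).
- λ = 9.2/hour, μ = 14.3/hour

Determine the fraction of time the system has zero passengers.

ρ = λ/μ = 9.2/14.3 = 0.6434
P(0) = 1 - ρ = 1 - 0.6434 = 0.3566
The server is idle 35.66% of the time.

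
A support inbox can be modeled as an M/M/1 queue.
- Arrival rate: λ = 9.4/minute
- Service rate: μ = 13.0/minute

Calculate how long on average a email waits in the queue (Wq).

First, compute utilization: ρ = λ/μ = 9.4/13.0 = 0.7231
For M/M/1: Wq = λ/(μ(μ-λ))
Wq = 9.4/(13.0 × (13.0-9.4))
Wq = 9.4/(13.0 × 3.60)
Wq = 0.2009 minutes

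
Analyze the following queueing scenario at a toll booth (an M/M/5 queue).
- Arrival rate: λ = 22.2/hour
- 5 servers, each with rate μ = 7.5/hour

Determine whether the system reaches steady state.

Stability requires ρ = λ/(cμ) < 1
ρ = 22.2/(5 × 7.5) = 22.2/37.50 = 0.5920
Since 0.5920 < 1, the system is STABLE.
The servers are busy 59.20% of the time.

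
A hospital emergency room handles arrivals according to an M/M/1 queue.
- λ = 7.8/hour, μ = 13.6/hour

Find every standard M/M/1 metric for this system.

Step 1: ρ = λ/μ = 7.8/13.6 = 0.5735
Step 2: L = λ/(μ-λ) = 7.8/5.80 = 1.3448
Step 3: Lq = λ²/(μ(μ-λ)) = 60.84/(13.6×5.80) = 0.7713
Step 4: W = 1/(μ-λ) = 1/5.80 = 0.17241
Step 5: Wq = λ/(μ(μ-λ)) = 7.8/(13.6×5.80) = 0.09888
Step 6: P(0) = 1-ρ = 0.4265
Verify: L = λW = 7.8×0.17241 = 1.3448 ✔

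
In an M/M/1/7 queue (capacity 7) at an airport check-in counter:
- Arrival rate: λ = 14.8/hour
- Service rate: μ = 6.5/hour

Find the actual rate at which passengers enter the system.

ρ = λ/μ = 14.8/6.5 = 2.27692
P₀ = (1-ρ)/(1-ρ^(K+1)) = (1-2.27692)/(1-2.27692^8) = -1.2769/-721.4074 = 0.001770
P_K = P₀×ρ^K = 0.001770 × 2.27692^7 = 0.001770 × 317.2739 = 0.5616
λ_eff = λ(1-P_K) = 14.8 × (1 - 0.56159) = 14.8 × 0.43841 = 6.4885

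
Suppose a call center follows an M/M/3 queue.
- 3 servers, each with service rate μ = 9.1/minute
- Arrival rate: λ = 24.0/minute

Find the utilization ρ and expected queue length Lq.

Traffic intensity: ρ = λ/(cμ) = 24.0/(3×9.1) = 0.8791
Since ρ = 0.8791 < 1, system is stable.
Offered load a = λ/μ = cρ = 24.0/9.1 = 2.6374
P₀ = [ Σₙ₌₀^2 aⁿ/n! + a^3/(3!(1-ρ)) ]⁻¹
Σ = a^0/0! + a^1/1! + a^2/2! = 1.0000 + 2.6374 + 3.4778 = 7.1152
a^3/(3!(1-ρ)) = 18.34465/(6 × 0.1208791) = 25.2934
P₀ = 1/(7.1152 + 25.2934) = 0.03086
Lq = P₀·a^3·ρ / (3!(1-ρ)²) = 0.0308560 × 18.3447 × 0.879121 / (6 × 0.0146118) = 5.6760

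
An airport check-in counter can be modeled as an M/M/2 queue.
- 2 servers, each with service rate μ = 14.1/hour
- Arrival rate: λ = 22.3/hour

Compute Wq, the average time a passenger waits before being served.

Traffic intensity: ρ = λ/(cμ) = 22.3/(2×14.1) = 0.7908
Since ρ = 0.7908 < 1, system is stable.
Offered load a = λ/μ = cρ = 22.3/14.1 = 1.5816
P₀ = [ Σₙ₌₀^1 aⁿ/n! + a^2/(2!(1-ρ)) ]⁻¹
Σ = a^0/0! + a^1/1! = 1.0000 + 1.5816 = 2.5816
a^2/(2!(1-ρ)) = 2.50133/(2 × 0.209220) = 5.9778
P₀ = 1/(2.5816 + 5.9778) = 0.1168
Lq = P₀·a^2·ρ / (2!(1-ρ)²) = 0.116832 × 2.50133 × 0.790780 / (2 × 0.0437729) = 2.6397
Wq = Lq/λ = 2.6397/22.3 = 0.1184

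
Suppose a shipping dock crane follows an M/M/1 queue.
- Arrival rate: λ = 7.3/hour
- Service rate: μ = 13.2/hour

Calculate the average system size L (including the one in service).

ρ = λ/μ = 7.3/13.2 = 0.5530
For M/M/1: L = λ/(μ-λ)
L = 7.3/(13.2-7.3) = 7.3/5.90
L = 1.2373 containers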